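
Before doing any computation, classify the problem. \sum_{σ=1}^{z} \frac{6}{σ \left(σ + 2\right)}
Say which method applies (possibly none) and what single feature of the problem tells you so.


Diagnosis: telescoping — after splitting \frac{6}{σ \left(σ + 2\right)} into partial fractions, the pieces are shifted copies of one function and cancel telescopically.


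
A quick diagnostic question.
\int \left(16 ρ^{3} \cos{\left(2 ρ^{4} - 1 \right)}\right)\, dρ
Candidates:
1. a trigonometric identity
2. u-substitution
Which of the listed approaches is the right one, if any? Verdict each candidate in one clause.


Best approach: u-substitution — differentiating the inner expression 2 ρ^{4} - 1 produces the factor 16 ρ^{3} up to a constant multiple, so substituting u = 2 ρ^{4} - 1 reduces everything to a one-variable integral in u.
- a trigonometric identity — no even trigonometric power and no product of distinct frequencies to rewrite.
- u-substitution — yes — fits the structure here.


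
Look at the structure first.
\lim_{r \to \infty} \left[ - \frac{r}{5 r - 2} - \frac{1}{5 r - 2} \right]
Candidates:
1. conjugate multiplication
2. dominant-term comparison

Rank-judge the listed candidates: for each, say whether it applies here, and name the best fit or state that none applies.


Technique: dominant-term comparison — at large r only the top-degree terms survive; compare the leading terms and the limit falls out.
- conjugate multiplication: rationalization has no target — no divergent radical difference appears.
- dominant-term comparison — yes — fits the structure here.


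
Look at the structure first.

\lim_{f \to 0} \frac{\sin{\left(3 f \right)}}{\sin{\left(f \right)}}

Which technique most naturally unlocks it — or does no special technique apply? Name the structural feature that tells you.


Diagnosis: l'Hôpital's rule (0/0) — plug in 0: top and bottom both hit zero, so differentiate each and retry. A local series expansion at the point resolves it as well; the rule is the packaged version of that step.


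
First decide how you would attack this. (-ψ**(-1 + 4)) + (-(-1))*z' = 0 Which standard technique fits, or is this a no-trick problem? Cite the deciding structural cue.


Best approach: no special technique — with z absent the equation is not coupled at all: direct integration in ψ.


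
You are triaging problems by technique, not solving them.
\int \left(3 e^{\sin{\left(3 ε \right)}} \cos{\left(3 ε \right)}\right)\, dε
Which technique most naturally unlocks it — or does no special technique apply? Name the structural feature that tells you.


Technique: u-substitution — collected, the integrand has one factor that is, up to a constant, the derivative of an inner expression the rest depends on — substitute for that inner expression.


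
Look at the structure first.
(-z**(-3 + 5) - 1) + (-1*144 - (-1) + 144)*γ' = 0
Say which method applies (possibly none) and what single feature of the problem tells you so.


Verdict: no special technique — solved for the derivative, no γ appears — this is antidifferentiation in z wearing ODE clothing.


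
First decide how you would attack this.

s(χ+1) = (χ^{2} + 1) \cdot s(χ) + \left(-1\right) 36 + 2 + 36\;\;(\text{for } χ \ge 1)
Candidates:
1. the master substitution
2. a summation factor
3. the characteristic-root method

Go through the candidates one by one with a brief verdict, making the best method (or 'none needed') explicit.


Technique: a summation factor — because the multiplier χ^{2} + 1 is index-dependent, divide through by its running product and sum the resulting differences.
- the master substitution — the recursion steps by a constant offset, so exponential reindexing is pointless.
- a summation factor — applicable, and directly so.
- the characteristic-root method: the coefficients vary with the index, breaking the constant-coefficient structure the method needs.


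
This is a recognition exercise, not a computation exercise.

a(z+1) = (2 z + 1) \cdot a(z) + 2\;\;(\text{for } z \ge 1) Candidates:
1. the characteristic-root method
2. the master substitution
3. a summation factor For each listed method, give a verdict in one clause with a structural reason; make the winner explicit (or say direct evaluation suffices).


Method: a summation factor — with the index-dependent coefficient 2 z + 1, dividing by the cumulative product turns the left side into a pure difference.
- the characteristic-root method — the coefficients change with the index, which the root method cannot absorb.
- the master substitution — no fixed divisor shrinks the index between calls.
- a summation factor: applies; the problem has the shape this method handles.


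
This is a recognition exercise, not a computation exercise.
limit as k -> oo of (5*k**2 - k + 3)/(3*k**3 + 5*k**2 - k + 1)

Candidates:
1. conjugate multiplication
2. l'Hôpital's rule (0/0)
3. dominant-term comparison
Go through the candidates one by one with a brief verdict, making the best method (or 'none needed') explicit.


Best approach: dominant-term comparison — at large k only the top-degree terms survive; compare the leading terms and the limit falls out.
- conjugate multiplication: there are no radicals in tension whose conjugate would simplify matters.
- l'Hôpital's rule (0/0) — no 0/0 form appears: written as one quotient, top and bottom both grow without bound, and the ratio is decided by their leading terms.
- dominant-term comparison: a fit — the right tool for this form.


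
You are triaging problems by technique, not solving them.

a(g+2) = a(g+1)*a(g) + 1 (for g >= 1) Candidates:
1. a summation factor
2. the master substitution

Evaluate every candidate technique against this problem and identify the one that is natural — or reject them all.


Verdict: no special technique — the sequence value feeds back through itself nonlinearly — linear superposition fails, and every superposition-based closed form fails with it.
- a summation factor — the recursion is nonlinear — outside the first-order linear family a summation factor addresses.
- the master substitution — with no divided-index recursive call, reindexing by powers of a base buys nothing.


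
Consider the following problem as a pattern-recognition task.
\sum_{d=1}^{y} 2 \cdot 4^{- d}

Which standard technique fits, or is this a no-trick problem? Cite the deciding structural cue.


Verdict: the geometric series formula — consecutive terms stand in a fixed index-free ratio — the geometric sum formula closes it.


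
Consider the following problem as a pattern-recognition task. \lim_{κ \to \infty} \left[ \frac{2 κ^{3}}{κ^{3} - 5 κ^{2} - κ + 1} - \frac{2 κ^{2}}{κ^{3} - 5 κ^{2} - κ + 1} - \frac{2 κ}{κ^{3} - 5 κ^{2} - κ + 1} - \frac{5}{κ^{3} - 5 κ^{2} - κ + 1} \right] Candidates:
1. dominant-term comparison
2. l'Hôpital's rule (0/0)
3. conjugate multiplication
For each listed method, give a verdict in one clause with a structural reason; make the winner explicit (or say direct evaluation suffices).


Technique: dominant-term comparison — divide by the highest power of κ present: lower-order terms vanish and the dominant ratio remains.
- dominant-term comparison — a fit — the right tool for this form.
- l'Hôpital's rule (0/0) — as a single quotient the expression runs to ∞/∞ at the limit point — an at-infinity form of the rule would apply, though the leading-growth comparison is the direct reading.
- conjugate multiplication — there is no infinity-minus-infinity radical difference to rationalize.


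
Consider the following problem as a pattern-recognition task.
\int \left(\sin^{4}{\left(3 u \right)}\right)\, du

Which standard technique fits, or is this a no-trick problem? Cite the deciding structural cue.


Technique: a trigonometric identity — \sin^{4}{\left(3 u \right)} calls for power reduction: rewrite via double angles before any antiderivative is attempted.


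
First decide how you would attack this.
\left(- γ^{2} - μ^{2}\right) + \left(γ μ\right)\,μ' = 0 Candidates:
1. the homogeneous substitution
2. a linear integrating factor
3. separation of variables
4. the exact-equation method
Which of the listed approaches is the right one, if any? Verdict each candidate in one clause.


Verdict: the homogeneous substitution — scaling γ and μ together leaves the slope fixed — it depends only on μ/γ, so substitute the ratio. Rearranged, this also fits the Bernoulli template directly; the homogeneous substitution reads the structure without the rearrangement.
- the homogeneous substitution — yes, a natural case for it.
- a linear integrating factor — the unknown enters nonlinearly (through a power, a denominator, or a transcendental function), which the linear integrating-factor recipe cannot absorb as-is — any repair would come from a preliminary substitution, not the factor.
- separation of variables — the two dependences do not factor apart.
- the exact-equation method — the cross partial derivatives disagree, so no single potential exists.


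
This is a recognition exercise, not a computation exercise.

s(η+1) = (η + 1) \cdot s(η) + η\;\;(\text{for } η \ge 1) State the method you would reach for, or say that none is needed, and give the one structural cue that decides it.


Diagnosis: a summation factor — with the index-dependent coefficient η + 1, dividing by the cumulative product turns the left side into a pure difference.


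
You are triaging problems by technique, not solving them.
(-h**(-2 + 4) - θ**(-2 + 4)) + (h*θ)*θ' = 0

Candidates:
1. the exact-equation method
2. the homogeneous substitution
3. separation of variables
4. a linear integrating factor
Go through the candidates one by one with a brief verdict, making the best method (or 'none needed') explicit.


Method: the homogeneous substitution — the slope's numerator and denominator share total degree; set v = θ/h and the equation drops to separable form. This doubles as a Bernoulli equation in the unknown as written; the homogeneous route needs no setup at all.
- the exact-equation method — the mixed partial derivatives differ, so the left side is not a total differential.
- the homogeneous substitution: applicable, and directly so.
- separation of variables: no algebra isolates the independent variable on one side and the unknown on the other.
- a linear integrating factor: the unknown enters nonlinearly (through a power, a denominator, or a transcendental function), which the linear integrating-factor recipe cannot absorb as-is — any repair would come from a preliminary substitution, not the factor.


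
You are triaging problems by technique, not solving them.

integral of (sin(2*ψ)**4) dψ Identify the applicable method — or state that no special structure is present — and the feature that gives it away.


Best approach: a trigonometric identity — the even trigonometric power sin(2*ψ)**4 reduces by a double-angle identity before any integration is attempted.


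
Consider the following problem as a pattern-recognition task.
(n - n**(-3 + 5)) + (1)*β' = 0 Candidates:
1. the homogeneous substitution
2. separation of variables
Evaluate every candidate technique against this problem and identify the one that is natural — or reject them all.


Diagnosis: no special technique — the slope is a function of n alone, so integrate both sides directly.
- the homogeneous substitution — the ratio substitution does not collapse this equation.
- separation of variables: with no unknown in the slope, separating variables is a formality — the equation integrates directly.


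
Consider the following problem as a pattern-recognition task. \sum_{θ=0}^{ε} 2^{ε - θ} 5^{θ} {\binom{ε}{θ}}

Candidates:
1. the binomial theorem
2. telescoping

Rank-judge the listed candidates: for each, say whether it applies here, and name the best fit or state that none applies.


Method: the binomial theorem — {\binom{ε}{θ}} weighting matched powers of 5 and 2 is the expanded form of (5 + 2)^ε — fold it back up.
- the binomial theorem — yes, a natural case for it.
- telescoping — in the displayed form, no term reappears at a neighboring index to cancel against.


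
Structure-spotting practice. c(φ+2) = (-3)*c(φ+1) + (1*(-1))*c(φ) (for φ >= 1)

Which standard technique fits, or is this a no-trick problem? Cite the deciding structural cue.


Verdict: the characteristic-root method — no index-dependence in the weights and nothing inhomogeneous: classic characteristic-equation setup.


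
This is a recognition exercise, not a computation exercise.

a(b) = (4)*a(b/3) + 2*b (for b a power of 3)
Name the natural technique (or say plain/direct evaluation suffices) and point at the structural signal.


Technique: the master substitution — the index is divided (b/3), not shifted — substitute b = 3^m to straighten it into a shift recurrence.


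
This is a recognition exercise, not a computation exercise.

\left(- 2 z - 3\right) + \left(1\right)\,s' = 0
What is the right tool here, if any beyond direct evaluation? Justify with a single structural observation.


Method: no special technique — the slope is a pure function of z; integrate both sides and be done.


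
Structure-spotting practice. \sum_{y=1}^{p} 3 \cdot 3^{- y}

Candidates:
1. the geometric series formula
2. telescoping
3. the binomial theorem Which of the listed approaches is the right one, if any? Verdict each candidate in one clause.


Best approach: the geometric series formula — consecutive terms stand in a fixed index-free ratio — the geometric sum formula closes it.
- the geometric series formula: yes, a natural case for it.
- telescoping — the terms as presented offer no neighboring cancellation — a telescoping rewrite may exist, but the displayed structure does not hand one over.
- the binomial theorem — there is no pair of bases whose matched powers would reassemble into a single binomial power.


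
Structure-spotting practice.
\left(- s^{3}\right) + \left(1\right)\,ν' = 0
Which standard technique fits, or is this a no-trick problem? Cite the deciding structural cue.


Diagnosis: no special technique — the slope is a function of s alone, so integrate both sides directly.


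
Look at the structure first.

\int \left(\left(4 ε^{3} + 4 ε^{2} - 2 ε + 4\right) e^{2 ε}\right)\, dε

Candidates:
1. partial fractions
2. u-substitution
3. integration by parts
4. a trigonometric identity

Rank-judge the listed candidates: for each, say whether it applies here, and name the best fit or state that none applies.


Verdict: integration by parts — differentiate 4 ε^{3} + 4 ε^{2} - 2 ε + 4, integrate e^{2 ε}: each pass lowers the polynomial degree, so parts terminates.
- partial fractions — the expression is not a ratio of polynomials that decomposes further.
- u-substitution: no subexpression of the integrand pairs with its own derivative as a factor — individual terms may offer their own substitutions, but any change of variable covering the whole integral would have to be constructed from outside the expression.
- integration by parts — applicable, and directly so.
- a trigonometric identity: there is no trigonometric structure at all — the integrand carries no sine or cosine to rewrite.


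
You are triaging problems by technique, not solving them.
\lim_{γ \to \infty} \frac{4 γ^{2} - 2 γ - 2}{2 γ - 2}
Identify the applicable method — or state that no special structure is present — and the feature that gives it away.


Method: dominant-term comparison — divide by the highest power of γ present: lower-order terms vanish and the dominant ratio remains. Differentiating the expression as a single quotient would eventually settle it as well; matching dominant growth settles it immediately.


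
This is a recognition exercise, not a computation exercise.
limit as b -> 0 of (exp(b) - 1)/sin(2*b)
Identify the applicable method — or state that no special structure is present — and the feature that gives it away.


Technique: l'Hôpital's rule (0/0) — numerator and denominator both vanish at 0 — a genuine 0/0 form, which is exactly when l'Hôpital applies. Known elementary limits would finish this too — the rule just bypasses the case analysis.


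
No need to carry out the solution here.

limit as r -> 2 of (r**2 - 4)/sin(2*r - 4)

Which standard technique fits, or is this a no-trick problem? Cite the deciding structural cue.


Diagnosis: l'Hôpital's rule (0/0) — plug in 2: top and bottom both hit zero, so differentiate each and retry. One could equally expand both pieces locally and compare leading terms; the rule does that in one stroke.


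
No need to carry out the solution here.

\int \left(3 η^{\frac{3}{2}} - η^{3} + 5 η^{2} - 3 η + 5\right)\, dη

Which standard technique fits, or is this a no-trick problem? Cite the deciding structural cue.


Verdict: no special technique — scan for structure and find none: constant multiples of powers of η, integrate directly.


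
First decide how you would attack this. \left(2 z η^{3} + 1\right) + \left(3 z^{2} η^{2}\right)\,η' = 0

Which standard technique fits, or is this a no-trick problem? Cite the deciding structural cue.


Verdict: the exact-equation method — this form is already the differential of something: the matching mixed partials of 2 z η^{3} + 1 and 3 z^{2} η^{2} prove it.


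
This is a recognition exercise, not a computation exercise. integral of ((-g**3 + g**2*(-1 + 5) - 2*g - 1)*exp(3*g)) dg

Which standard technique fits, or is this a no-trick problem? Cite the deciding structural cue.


Diagnosis: integration by parts — (-g**3 + g**2*(-1 + 5) - 2*g - 1) dies after finitely many derivatives while exp(3*g) cycles under integration — the tabular/parts setup.


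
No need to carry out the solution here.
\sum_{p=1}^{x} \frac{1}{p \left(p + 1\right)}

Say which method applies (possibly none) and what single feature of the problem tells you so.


Technique: telescoping — one partial-fraction pass turns \frac{1}{p \left(p + 1\right)} into a shifted difference, and shifted differences telescope.


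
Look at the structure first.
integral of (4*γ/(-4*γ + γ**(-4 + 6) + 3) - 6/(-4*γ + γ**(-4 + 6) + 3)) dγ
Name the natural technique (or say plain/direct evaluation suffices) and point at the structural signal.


Technique: partial fractions — rational integrand, reducible denominator (-4*γ + γ**(-4 + 6) + 3): decompose first, integrate second.


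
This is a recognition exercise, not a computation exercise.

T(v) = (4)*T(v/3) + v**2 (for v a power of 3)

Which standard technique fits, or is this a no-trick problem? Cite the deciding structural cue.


Diagnosis: the master substitution — the argument shrinks by the factor 3, so measure the index on a logarithmic scale and the recursion becomes a shift.


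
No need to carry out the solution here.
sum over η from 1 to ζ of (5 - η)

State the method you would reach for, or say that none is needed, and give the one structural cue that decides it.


Method: no special technique — every summand is a constant multiple of a power of η — apply the standard power-sum identities one degree at a time.


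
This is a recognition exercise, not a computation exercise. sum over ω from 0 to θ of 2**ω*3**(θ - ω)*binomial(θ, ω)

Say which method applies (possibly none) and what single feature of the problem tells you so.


Diagnosis: the binomial theorem — binomial coefficients against complementary powers of 2 and 3: recognize the binomial expansion and resum.


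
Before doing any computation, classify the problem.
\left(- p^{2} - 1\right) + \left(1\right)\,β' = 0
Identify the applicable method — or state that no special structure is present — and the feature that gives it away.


Technique: no special technique — solved for the derivative, no β appears — this is antidifferentiation in p wearing ODE clothing.


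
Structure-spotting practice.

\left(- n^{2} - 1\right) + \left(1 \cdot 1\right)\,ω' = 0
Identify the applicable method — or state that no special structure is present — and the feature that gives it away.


Method: no special technique — solved for the derivative, ω never appears on the right — this is a direct integration in n, not a differential-equations problem at heart.


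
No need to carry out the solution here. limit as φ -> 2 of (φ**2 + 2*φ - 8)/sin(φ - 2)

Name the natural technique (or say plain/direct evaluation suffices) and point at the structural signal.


Verdict: l'Hôpital's rule (0/0) — substituting 2 gives 0 over 0; differentiate top and bottom once and re-evaluate. Known elementary limits would finish this too — the rule just bypasses the case analysis.


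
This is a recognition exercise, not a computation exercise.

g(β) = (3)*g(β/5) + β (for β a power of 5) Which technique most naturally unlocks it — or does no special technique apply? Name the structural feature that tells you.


Technique: the master substitution — treat m = log base 5 of β as the new clock: one recursion step advances m by one while β scales by 5.


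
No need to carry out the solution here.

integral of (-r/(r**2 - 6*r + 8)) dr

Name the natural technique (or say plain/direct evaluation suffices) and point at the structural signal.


Best approach: partial fractions — break r**2 - 6*r + 8 into its roots and the integral splits into logarithm-sized bites.


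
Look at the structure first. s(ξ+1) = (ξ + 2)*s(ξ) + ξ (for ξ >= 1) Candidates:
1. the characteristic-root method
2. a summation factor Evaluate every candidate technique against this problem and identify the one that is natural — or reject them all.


Best approach: a summation factor — first-order linear but the coefficient ξ + 2 moves with the index — divide by the cumulative product and telescope.
- the characteristic-root method — the coefficients change with the index, which the root method cannot absorb.
- a summation factor — applicable, and directly so.


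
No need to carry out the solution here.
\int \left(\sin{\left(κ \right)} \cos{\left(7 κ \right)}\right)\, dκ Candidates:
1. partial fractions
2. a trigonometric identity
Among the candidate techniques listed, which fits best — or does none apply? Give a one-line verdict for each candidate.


Diagnosis: a trigonometric identity — apply product-to-sum to \sin{\left(κ \right)} \cos{\left(7 κ \right)}: two clean single-angle terms replace one awkward product.
- partial fractions — there is no rational-function structure to decompose.
- a trigonometric identity: yes, a natural case for it.


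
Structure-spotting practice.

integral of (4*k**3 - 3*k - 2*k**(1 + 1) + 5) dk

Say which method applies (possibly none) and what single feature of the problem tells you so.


Technique: no special technique — a term-by-term power-rule job in k; no substitution or rearrangement earns its keep here.


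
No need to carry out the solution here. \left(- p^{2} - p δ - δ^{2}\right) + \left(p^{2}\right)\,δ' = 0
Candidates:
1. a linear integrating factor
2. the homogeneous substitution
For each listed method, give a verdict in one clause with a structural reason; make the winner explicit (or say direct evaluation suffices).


Diagnosis: the homogeneous substitution — solved for the derivative, the right side is unchanged under scaling p and δ together — it depends only on the ratio δ/p, so substitute a single ratio variable.
- a linear integrating factor — the unknown enters nonlinearly (through a power, a denominator, or a transcendental function), which the linear integrating-factor recipe cannot absorb as-is — any repair would come from a preliminary substitution, not the factor.
- the homogeneous substitution — yes, a natural case for it.


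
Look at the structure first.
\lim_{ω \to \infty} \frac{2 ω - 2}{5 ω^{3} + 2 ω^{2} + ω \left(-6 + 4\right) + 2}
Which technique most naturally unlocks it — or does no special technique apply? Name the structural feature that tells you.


Technique: dominant-term comparison — divide by the highest power of ω present: lower-order terms vanish and the dominant ratio remains. Viewed as a single quotient this is an ∞/∞ form — an at-infinity application of l'Hôpital's rule would also resolve it; comparing leading growth reads the answer without differentiating.


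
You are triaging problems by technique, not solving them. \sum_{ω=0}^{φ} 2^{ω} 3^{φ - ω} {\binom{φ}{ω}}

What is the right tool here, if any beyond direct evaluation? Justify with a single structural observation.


Diagnosis: the binomial theorem — the summand is term ω of a binomial expansion in 2 and 3; the whole sum is a single power.


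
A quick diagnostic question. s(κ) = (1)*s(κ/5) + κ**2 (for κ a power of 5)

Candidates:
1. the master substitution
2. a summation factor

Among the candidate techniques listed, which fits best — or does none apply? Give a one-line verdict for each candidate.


Method: the master substitution — divide-the-index recursion (κ/5 inside the call) straightens out once the index is rewritten as 5^m.
- the master substitution: applies; the problem has the shape this method handles.
- a summation factor: the recursion divides its index rather than shifting it — there is no previous-term chain for a summation factor to telescope.


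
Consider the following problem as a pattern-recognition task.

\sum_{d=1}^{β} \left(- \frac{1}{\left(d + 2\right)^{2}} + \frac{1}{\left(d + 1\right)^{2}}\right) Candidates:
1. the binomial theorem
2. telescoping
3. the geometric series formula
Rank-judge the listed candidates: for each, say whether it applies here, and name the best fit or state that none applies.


Technique: telescoping — this sum is a zipper: each term contributes \frac{1}{\left(d + 1\right)^{2}} and removes the next index's value, which the following term puts back, closing term by term.
- the binomial theorem — the summand does not match any term pattern of an expanded binomial power.
- telescoping: a fit — the right tool for this form.
- the geometric series formula — the term-to-term ratio drifts with the index — the one thing the geometric formula cannot absorb.


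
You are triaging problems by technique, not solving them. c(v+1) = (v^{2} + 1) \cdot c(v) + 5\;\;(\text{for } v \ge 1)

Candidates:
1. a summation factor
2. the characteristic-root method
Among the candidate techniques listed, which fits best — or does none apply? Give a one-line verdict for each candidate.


Best approach: a summation factor — rescale the sequence by the product of the weights v^{2} + 1 so far — the recurrence collapses to a plain running sum.
- a summation factor — applicable, and directly so.
- the characteristic-root method — an index-dependent weight blocks the pure exponential ansatz.


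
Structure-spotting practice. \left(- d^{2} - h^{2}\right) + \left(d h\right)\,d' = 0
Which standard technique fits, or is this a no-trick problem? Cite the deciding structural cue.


Best approach: the homogeneous substitution — solved for the derivative, the right side is unchanged under scaling h and d together — it depends only on the ratio d/h, so substitute a single ratio variable. Rearranged, this also fits the Bernoulli template directly; the homogeneous substitution reads the structure without the rearrangement.


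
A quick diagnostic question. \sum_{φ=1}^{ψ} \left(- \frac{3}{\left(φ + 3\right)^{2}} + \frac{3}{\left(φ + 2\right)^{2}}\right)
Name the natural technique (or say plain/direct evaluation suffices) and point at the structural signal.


Method: telescoping — spot the paired structure — each term adds \frac{3}{\left(φ + 2\right)^{2}} and subtracts its successor value, which the next term restores: the definition of a telescoping chain.


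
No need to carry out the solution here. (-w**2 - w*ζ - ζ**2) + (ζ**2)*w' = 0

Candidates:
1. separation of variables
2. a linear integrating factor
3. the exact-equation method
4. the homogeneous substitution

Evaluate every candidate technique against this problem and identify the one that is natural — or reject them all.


Diagnosis: the homogeneous substitution — scaling ζ and w together leaves the slope fixed — it depends only on w/ζ, so substitute the ratio.
- separation of variables — the two dependences are entangled, not a clean product of one-variable pieces.
- a linear integrating factor — the unknown enters nonlinearly (through a power, a denominator, or a transcendental function), which the linear integrating-factor recipe cannot absorb as-is — any repair would come from a preliminary substitution, not the factor.
- the exact-equation method — no potential function has this form as its differential, as written.
- the homogeneous substitution — applicable, and directly so.


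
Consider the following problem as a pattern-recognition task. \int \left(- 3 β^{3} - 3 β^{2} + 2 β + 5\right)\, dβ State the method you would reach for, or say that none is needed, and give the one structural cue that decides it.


Method: no special technique — every term is a constant multiple of a power of β; term-wise power-rule integration needs no preliminary transformation.


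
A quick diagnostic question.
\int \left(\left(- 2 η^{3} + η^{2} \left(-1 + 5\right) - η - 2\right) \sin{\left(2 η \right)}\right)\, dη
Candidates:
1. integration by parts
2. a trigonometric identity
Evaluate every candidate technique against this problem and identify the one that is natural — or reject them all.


Technique: integration by parts — the integrand splits as (- 2 η^{3} + η^{2} \left(-1 + 5\right) - η - 2) times \sin{\left(2 η \right)} — repeatedly differentiating the polynomial part kills it, which is the parts ladder.
- integration by parts — yes — fits the structure here.
- a trigonometric identity — there is no trigonometric structure whose rewriting would simplify the integrand.


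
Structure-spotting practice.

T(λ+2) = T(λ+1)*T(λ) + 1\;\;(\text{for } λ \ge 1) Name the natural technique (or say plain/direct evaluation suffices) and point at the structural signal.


Method: no special technique — a nonlinear dependence on earlier terms breaks linearity, and with it every superposition-based closed form.


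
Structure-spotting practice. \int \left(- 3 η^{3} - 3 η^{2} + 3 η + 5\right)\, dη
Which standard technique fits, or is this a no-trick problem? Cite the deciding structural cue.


Best approach: no special technique — the integrand is a sum of constant multiples of powers of η — integrate term by term.


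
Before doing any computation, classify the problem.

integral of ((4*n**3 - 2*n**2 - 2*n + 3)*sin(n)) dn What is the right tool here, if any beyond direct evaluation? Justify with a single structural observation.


Technique: integration by parts — a polynomial 4*n**3 - 2*n**2 - 2*n + 3 against the kernel sin(n) is the signature bounded-ladder case for integration by parts.


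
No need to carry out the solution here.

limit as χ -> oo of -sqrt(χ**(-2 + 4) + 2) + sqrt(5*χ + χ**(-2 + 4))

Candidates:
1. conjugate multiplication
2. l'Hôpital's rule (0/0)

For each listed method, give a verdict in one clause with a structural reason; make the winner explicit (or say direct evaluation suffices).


Diagnosis: conjugate multiplication — the ∞ − ∞ radical form is the exact trigger for the conjugate maneuver.
- conjugate multiplication — yes — fits the structure here.
- l'Hôpital's rule (0/0) — substitution produces ∞ − ∞ rather than a vanishing quotient; the rule needs a 0/0 ratio to act on.


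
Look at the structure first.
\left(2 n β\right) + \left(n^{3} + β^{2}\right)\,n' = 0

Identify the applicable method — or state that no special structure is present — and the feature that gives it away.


Verdict: the exact-equation method — 2 n β and n^{3} + β^{2} pass the exactness check on the nose, so no integrating factor in β or n is needed at all.


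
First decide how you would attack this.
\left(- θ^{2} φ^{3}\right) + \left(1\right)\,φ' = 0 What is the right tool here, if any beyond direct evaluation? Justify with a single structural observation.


Verdict: separation of variables — solved for the derivative, the right side splits multiplicatively into a function of each variable alone — divide and integrate each side.


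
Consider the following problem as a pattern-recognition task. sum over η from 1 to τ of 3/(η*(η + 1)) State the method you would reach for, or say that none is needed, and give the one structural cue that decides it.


Method: telescoping — 3/(η*(η + 1)) decomposes into shift-paired simple fractions; the series telescopes to finitely many boundary pieces.


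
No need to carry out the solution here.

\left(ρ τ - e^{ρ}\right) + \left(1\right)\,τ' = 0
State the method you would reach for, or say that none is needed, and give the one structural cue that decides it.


Method: a linear integrating factor — linear in the unknown with genuine forcing: multiply through by the exponential of the integrated coefficient and the left side closes into one derivative.


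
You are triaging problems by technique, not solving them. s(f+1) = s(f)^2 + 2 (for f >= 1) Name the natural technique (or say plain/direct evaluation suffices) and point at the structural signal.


Best approach: no special technique — a nonlinear dependence on earlier terms breaks linearity, and with it every superposition-based closed form.


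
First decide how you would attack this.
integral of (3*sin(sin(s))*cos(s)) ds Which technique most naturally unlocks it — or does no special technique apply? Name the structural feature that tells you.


Technique: u-substitution — the only nontrivial dependence routes through sin(s), whose derivative supplies the leftover factor up to a constant multiple — u = sin(s) flattens it.


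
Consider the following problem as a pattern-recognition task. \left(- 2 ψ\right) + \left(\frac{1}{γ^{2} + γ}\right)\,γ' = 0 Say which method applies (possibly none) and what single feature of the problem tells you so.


Best approach: separation of variables — separating collects all γ-dependence with the derivative and leaves all ψ-dependence opposite: variables separate. Rearranged, this also fits the Bernoulli template directly; separation reads the product structure as given.


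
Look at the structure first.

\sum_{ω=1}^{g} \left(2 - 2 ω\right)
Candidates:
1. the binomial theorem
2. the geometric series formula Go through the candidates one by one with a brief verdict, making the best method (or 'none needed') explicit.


Diagnosis: no special technique — every summand is a constant multiple of a power of ω — apply the standard power-sum identities one degree at a time.
- the binomial theorem: there is no sum-raised-to-a-power identity hiding in these terms.
- the geometric series formula — the term-to-term ratio changes with the index, so the geometric formula cannot close it.


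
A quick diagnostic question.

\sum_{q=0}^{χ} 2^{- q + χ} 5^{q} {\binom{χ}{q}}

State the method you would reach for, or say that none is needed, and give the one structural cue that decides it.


Method: the binomial theorem — {\binom{χ}{q}} weighting matched powers of 5 and 2 is the expanded form of (5 + 2)^χ — fold it back up.


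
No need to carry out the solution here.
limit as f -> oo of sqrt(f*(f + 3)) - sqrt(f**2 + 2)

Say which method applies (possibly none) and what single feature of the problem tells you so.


Technique: conjugate multiplication — sqrt(f*(f + 3)) and sqrt(f**2 + 2) both blow up, but their difference is tame once the conjugate rationalizes it.


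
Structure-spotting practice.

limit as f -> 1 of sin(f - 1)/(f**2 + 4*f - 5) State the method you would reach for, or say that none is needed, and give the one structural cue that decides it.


Technique: l'Hôpital's rule (0/0) — the 0/0 form at 1 is the signature situation for l'Hôpital's rule. A first-order expansion at the point is an equally standard path; the rule packages it.


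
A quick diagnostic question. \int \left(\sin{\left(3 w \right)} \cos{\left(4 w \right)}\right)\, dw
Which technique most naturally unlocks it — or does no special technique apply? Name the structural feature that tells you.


Technique: a trigonometric identity — \sin{\left(3 w \right)} \cos{\left(4 w \right)} is a beat pattern — rewrite the product as a sum of single-frequency waves before integrating.


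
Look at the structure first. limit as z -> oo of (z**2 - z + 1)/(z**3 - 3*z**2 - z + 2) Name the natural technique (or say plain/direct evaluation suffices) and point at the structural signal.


Verdict: dominant-term comparison — at large z only the top-degree terms survive; compare the leading terms and the limit falls out. Viewed as a single quotient this is an ∞/∞ form — an at-infinity application of l'Hôpital's rule would also resolve it; comparing leading growth reads the answer without differentiating.


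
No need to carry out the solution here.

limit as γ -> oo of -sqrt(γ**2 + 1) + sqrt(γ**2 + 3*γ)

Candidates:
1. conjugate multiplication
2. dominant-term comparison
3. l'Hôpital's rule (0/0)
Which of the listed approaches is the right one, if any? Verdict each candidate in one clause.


Verdict: conjugate multiplication — sqrt(γ**2 + 3*γ) and sqrt(γ**2 + 1) both blow up, but their difference is tame once the conjugate rationalizes it.
- conjugate multiplication: applies; the problem has the shape this method handles.
- dominant-term comparison: this limit is not decided by comparing leading-term growth at infinity.
- l'Hôpital's rule (0/0) — the expression is a difference driving to ∞ − ∞, not a 0/0 quotient — there is no ratio for the rule to differentiate.


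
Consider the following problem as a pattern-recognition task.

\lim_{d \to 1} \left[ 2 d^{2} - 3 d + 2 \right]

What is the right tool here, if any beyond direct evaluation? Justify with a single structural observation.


Diagnosis: no special technique — no vanishing denominator and no indeterminate clash at the point — evaluation is immediate.


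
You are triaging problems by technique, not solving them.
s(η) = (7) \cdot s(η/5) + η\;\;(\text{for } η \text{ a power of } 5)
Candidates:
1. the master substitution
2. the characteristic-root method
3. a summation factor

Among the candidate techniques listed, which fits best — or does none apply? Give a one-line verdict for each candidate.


Best approach: the master substitution — the argument shrinks by the factor 5, so measure the index on a logarithmic scale and the recursion becomes a shift.
- the master substitution — applies; the problem has the shape this method handles.
- the characteristic-root method — the recursion divides its index rather than shifting it — outside the constant-shift family the root method covers.
- a summation factor — a divided-index call is outside the fixed-shift first-order family a summation factor normalizes.


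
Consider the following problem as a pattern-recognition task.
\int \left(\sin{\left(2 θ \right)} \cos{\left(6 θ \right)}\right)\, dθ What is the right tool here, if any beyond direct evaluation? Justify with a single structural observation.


Technique: a trigonometric identity — apply product-to-sum to \sin{\left(2 θ \right)} \cos{\left(6 θ \right)}: two clean single-angle terms replace one awkward product.


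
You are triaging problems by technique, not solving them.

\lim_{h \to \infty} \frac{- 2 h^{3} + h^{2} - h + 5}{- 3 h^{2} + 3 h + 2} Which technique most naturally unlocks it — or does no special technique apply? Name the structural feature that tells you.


Verdict: dominant-term comparison — growth-rate triage: the leading powers of h decide the limit, everything else is noise. As a single quotient, the ∞/∞ shape would yield to repeated differentiation as well — the growth comparison gets there in one look.
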